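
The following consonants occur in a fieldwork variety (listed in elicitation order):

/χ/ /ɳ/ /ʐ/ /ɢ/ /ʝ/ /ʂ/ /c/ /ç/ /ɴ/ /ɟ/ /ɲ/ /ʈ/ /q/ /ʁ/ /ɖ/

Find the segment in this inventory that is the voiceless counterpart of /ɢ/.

/q/

/ɢ/ is a voiced uvular stop.
The voiceless counterpart is a voiceless uvular stop — in this inventory, /q/.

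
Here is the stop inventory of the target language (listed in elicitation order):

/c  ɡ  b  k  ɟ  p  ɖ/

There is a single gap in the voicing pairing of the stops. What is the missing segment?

place of articulation  voiceless  voiced  
bilabial          p         b       
retroflex         —         ɖ       
palatal           c         ɟ       
velar             k         ɡ       
The retroflex row has no voiceless member, so the gap is the voiceless retroflex stop /ʈ/.

/ʈ/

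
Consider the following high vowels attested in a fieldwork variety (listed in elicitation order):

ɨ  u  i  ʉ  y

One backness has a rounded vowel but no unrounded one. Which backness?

backness          unrounded  rounded 
front             i         y       
central           ɨ         ʉ       
back              —         u       
Every backness has an unrounded member except back, where /ɯ/ would be expected.

back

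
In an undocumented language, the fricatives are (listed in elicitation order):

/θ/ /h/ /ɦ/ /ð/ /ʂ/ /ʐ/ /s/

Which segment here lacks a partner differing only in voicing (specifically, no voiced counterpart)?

Dental: /θ/ ~ /ð/
Retroflex: /ʂ/ ~ /ʐ/
Glottal: /h/ ~ /ɦ/
Alveolar: only /s/ (voiceless); no voiced partner.
So /s/ is the unpaired segment.

/s/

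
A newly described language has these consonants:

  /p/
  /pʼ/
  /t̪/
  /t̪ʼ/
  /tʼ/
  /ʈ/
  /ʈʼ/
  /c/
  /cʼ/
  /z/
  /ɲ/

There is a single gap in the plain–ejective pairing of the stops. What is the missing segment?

/t/

bilabial: plain /p/, ejective /pʼ/.
dental: plain /t̪/, ejective /t̪ʼ/.
alveolar: plain —, ejective /tʼ/.
retroflex: plain /ʈ/, ejective /ʈʼ/.
palatal: plain /c/, ejective /cʼ/.
The alveolar row has no plain member, so the gap is the plain alveolar stop /t/.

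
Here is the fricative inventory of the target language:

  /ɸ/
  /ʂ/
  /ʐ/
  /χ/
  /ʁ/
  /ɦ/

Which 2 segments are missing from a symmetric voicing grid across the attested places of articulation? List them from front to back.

bilabial: voiceless /ɸ/, voiced —.
retroflex: voiceless /ʂ/, voiced /ʐ/.
uvular: voiceless /χ/, voiced /ʁ/.
glottal: voiceless —, voiced /ɦ/.
Gaps, from front to back: bilabial lacks voiced (/β/); glottal lacks voiceless (/h/).

/β/, /h/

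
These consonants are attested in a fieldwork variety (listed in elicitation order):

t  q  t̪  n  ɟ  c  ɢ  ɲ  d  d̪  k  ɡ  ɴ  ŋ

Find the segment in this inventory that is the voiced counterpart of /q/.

/ɢ/

/q/ is a voiceless uvular stop.
The voiced counterpart is a voiced uvular stop — in this inventory, /ɢ/.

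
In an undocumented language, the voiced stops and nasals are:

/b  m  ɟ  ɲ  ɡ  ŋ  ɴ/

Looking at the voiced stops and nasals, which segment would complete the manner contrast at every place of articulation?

/ɢ/

bilabial: oral stop /b/, nasal /m/.
palatal: oral stop /ɟ/, nasal /ɲ/.
velar: oral stop /ɡ/, nasal /ŋ/.
uvular: oral stop —, nasal /ɴ/.
The uvular row has no oral stop member, so the gap is the uvular oral stop /ɢ/.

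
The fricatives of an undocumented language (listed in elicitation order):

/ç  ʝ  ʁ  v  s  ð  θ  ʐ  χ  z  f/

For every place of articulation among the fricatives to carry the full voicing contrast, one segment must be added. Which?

place of articulation  voiceless  voiced  
labiodental       f         v       
dental            θ         ð       
alveolar          s         z       
retroflex         —         ʐ       
palatal           ç         ʝ       
uvular            χ         ʁ       
The retroflex row has no voiceless member, so the gap is the voiceless retroflex fricative /ʂ/.

/ʂ/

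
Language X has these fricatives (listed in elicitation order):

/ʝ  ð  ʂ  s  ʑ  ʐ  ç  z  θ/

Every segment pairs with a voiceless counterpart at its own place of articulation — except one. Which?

/ʑ/

Dental: /θ/ ~ /ð/
Alveolar: /s/ ~ /z/
Retroflex: /ʂ/ ~ /ʐ/
Palatal: /ç/ ~ /ʝ/
Alveolo-palatal: only /ʑ/ (voiced); no voiceless partner.
So /ʑ/ is the unpaired segment.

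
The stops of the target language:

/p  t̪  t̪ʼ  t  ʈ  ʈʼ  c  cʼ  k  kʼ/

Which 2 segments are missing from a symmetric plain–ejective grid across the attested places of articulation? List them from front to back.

bilabial: plain /p/, ejective —.
dental: plain /t̪/, ejective /t̪ʼ/.
alveolar: plain /t/, ejective —.
retroflex: plain /ʈ/, ejective /ʈʼ/.
palatal: plain /c/, ejective /cʼ/.
velar: plain /k/, ejective /kʼ/.
Gaps, from front to back: bilabial lacks ejective (/pʼ/); alveolar lacks ejective (/tʼ/).

/pʼ/, /tʼ/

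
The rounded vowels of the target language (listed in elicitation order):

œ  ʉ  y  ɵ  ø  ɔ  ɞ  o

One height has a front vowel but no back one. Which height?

high: front /y/, central /ʉ/, back —.
high-mid: front /ø/, central /ɵ/, back /o/.
low-mid: front /œ/, central /ɞ/, back /ɔ/.
Every height has a back member except high, where /u/ would be expected.

high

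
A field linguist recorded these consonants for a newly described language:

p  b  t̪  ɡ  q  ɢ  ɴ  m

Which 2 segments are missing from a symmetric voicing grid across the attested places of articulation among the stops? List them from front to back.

/d̪/, /k/

place of articulation  voiceless  voiced  
bilabial          p         b       
dental            t̪        —       
velar             —         ɡ       
uvular            q         ɢ       
Gaps, from front to back: dental lacks voiced (/d̪/); velar lacks voiceless (/k/).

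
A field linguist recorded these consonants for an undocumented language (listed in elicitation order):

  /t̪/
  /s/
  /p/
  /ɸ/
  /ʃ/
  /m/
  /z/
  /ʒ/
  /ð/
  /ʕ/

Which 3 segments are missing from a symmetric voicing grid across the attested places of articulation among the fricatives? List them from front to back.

/β/, /θ/, /ħ/

Voiceless: /ɸ/ (bilabial), /s/ (alveolar), /ʃ/ (postalveolar).
Voiced: /ð/ (dental), /z/ (alveolar), /ʒ/ (postalveolar), /ʕ/ (pharyngeal).
Gaps, from front to back: bilabial lacks voiced (/β/); dental lacks voiceless (/θ/); pharyngeal lacks voiceless (/ħ/).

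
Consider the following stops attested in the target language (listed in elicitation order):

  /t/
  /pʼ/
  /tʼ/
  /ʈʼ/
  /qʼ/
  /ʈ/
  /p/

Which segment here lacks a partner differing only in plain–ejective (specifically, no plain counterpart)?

/qʼ/

Bilabial: /p/ ~ /pʼ/
Alveolar: /t/ ~ /tʼ/
Retroflex: /ʈ/ ~ /ʈʼ/
Uvular: only /qʼ/ (ejective); no plain partner.
So /qʼ/ is the unpaired segment.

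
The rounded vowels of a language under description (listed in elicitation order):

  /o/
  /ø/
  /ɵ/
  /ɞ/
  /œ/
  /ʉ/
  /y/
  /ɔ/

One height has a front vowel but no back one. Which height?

high

height            front     central   back    
high              y         ʉ         —       
high-mid          ø         ɵ         o       
low-mid           œ         ɞ         ɔ       
Every height has a back member except high, where /u/ would be expected.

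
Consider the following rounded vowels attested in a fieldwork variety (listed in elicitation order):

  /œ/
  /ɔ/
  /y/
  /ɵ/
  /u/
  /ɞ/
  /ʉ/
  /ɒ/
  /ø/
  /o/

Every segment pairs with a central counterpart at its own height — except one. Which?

High: /y/ ~ /ʉ/ ~ /u/
High-mid: /ø/ ~ /ɵ/ ~ /o/
Low-mid: /œ/ ~ /ɞ/ ~ /ɔ/
Low: only /ɒ/ (back); no central partner.
So /ɒ/ is the unpaired segment.

/ɒ/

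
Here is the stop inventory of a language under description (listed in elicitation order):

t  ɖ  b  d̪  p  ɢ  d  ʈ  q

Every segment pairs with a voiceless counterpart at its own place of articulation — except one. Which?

Bilabial: /p/ ~ /b/
Alveolar: /t/ ~ /d/
Retroflex: /ʈ/ ~ /ɖ/
Uvular: /q/ ~ /ɢ/
Dental: only /d̪/ (voiced); no voiceless partner.
So /d̪/ is the unpaired segment.

/d̪/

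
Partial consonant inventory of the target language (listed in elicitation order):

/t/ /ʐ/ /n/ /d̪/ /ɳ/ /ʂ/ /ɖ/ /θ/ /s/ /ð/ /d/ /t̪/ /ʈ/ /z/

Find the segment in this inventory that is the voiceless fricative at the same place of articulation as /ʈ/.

/ʂ/

/ʈ/ is a voiceless retroflex stop.
The voiceless fricative at the same place is a voiceless retroflex fricative — in this inventory, /ʂ/.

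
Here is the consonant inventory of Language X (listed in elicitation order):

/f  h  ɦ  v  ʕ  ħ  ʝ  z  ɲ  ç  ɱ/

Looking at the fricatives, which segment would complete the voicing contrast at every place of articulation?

labiodental: voiceless /f/, voiced /v/.
alveolar: voiceless —, voiced /z/.
palatal: voiceless /ç/, voiced /ʝ/.
pharyngeal: voiceless /ħ/, voiced /ʕ/.
glottal: voiceless /h/, voiced /ɦ/.
The alveolar row has no voiceless member, so the gap is the voiceless alveolar fricative /s/.

/s/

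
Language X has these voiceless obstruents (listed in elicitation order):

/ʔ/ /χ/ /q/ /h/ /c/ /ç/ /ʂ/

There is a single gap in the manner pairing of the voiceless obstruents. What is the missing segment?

retroflex: stop —, fricative /ʂ/.
palatal: stop /c/, fricative /ç/.
uvular: stop /q/, fricative /χ/.
glottal: stop /ʔ/, fricative /h/.
The retroflex row has no stop member, so the gap is the retroflex stop /ʈ/.

/ʈ/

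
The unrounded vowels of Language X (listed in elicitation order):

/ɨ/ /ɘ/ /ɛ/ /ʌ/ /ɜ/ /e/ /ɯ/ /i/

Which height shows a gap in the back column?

high-mid

height            front     central   back    
high              i         ɨ         ɯ       
high-mid          e         ɘ         —       
low-mid           ɛ         ɜ         ʌ       
Every height has a back member except high-mid, where /ɤ/ would be expected.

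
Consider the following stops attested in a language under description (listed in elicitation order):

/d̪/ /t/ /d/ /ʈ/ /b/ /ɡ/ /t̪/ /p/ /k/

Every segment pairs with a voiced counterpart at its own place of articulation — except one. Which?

Bilabial: /p/ ~ /b/
Dental: /t̪/ ~ /d̪/
Alveolar: /t/ ~ /d/
Velar: /k/ ~ /ɡ/
Retroflex: only /ʈ/ (voiceless); no voiced partner.
So /ʈ/ is the unpaired segment.

/ʈ/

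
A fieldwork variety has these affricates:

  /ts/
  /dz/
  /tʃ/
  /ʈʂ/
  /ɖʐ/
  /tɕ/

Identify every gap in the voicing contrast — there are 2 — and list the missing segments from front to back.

/dʒ/, /dʑ/

Voiceless: /ts/ (alveolar), /tʃ/ (postalveolar), /ʈʂ/ (retroflex), /tɕ/ (alveolo-palatal).
Voiced: /dz/ (alveolar), /ɖʐ/ (retroflex).
Gaps, from front to back: postalveolar lacks voiced (/dʒ/); alveolo-palatal lacks voiced (/dʑ/).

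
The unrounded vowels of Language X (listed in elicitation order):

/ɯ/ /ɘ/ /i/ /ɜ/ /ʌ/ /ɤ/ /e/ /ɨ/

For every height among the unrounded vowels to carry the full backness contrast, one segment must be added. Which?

/ɛ/

high: front /i/, central /ɨ/, back /ɯ/.
high-mid: front /e/, central /ɘ/, back /ɤ/.
low-mid: front —, central /ɜ/, back /ʌ/.
The low-mid row has no front member, so the gap is the low-mid front unrounded vowel /ɛ/.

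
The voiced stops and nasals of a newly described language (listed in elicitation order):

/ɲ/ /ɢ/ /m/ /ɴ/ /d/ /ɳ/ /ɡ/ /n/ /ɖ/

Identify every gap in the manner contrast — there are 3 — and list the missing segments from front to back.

/b/, /ɟ/, /ŋ/

place of articulation  oral stop  nasal   
bilabial          —         m       
alveolar          d         n       
retroflex         ɖ         ɳ       
palatal           —         ɲ       
velar             ɡ         —       
uvular            ɢ         ɴ       
Gaps, from front to back: bilabial lacks oral stop (/b/); palatal lacks oral stop (/ɟ/); velar lacks nasal (/ŋ/).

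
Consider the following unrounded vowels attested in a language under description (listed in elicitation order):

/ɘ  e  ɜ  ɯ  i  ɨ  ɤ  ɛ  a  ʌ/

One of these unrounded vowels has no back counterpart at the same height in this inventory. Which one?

/a/

High: /i/ ~ /ɨ/ ~ /ɯ/
High-mid: /e/ ~ /ɘ/ ~ /ɤ/
Low-mid: /ɛ/ ~ /ɜ/ ~ /ʌ/
Low: only /a/ (front); no back partner.
So /a/ is the unpaired segment.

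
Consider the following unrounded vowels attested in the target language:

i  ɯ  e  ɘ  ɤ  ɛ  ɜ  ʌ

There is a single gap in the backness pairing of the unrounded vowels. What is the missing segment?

height            front     central   back    
high              i         —         ɯ       
high-mid          e         ɘ         ɤ       
low-mid           ɛ         ɜ         ʌ       
The high row has no central member, so the gap is the high central unrounded vowel /ɨ/.

/ɨ/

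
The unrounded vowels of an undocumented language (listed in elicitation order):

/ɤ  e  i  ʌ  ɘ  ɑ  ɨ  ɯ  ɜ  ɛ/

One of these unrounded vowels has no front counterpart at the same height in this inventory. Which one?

/ɑ/

High: /i/ ~ /ɨ/ ~ /ɯ/
High-mid: /e/ ~ /ɘ/ ~ /ɤ/
Low-mid: /ɛ/ ~ /ɜ/ ~ /ʌ/
Low: only /ɑ/ (back); no front partner.
So /ɑ/ is the unpaired segment.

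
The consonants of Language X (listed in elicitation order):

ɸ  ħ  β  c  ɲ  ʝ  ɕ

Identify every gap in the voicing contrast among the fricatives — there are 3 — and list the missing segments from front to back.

place of articulation  voiceless  voiced  
bilabial          ɸ         β       
alveolo-palatal   ɕ         —       
palatal           —         ʝ       
pharyngeal        ħ         —       
Gaps, from front to back: alveolo-palatal lacks voiced (/ʑ/); palatal lacks voiceless (/ç/); pharyngeal lacks voiced (/ʕ/).

/ʑ/, /ç/, /ʕ/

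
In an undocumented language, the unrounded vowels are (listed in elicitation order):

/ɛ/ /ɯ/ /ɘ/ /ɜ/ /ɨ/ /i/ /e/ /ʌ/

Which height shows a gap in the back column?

high: front /i/, central /ɨ/, back /ɯ/.
high-mid: front /e/, central /ɘ/, back —.
low-mid: front /ɛ/, central /ɜ/, back /ʌ/.
Every height has a back member except high-mid, where /ɤ/ would be expected.

high-mid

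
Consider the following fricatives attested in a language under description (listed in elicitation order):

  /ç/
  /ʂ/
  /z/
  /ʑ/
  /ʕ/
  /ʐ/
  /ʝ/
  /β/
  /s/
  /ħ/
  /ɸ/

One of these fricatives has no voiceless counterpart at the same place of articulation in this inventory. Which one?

/ʑ/

Bilabial: /ɸ/ ~ /β/
Alveolar: /s/ ~ /z/
Retroflex: /ʂ/ ~ /ʐ/
Palatal: /ç/ ~ /ʝ/
Pharyngeal: /ħ/ ~ /ʕ/
Alveolo-palatal: only /ʑ/ (voiced); no voiceless partner.
So /ʑ/ is the unpaired segment.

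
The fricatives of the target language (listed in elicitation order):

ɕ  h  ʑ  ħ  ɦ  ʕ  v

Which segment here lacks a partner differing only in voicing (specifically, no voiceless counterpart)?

Alveolo-palatal: /ɕ/ ~ /ʑ/
Pharyngeal: /ħ/ ~ /ʕ/
Glottal: /h/ ~ /ɦ/
Labiodental: only /v/ (voiced); no voiceless partner.
So /v/ is the unpaired segment.

/v/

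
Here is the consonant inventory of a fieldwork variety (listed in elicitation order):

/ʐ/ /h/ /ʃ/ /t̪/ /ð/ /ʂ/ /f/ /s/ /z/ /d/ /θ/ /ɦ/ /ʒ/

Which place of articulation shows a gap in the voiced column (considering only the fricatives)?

place of articulation  voiceless  voiced  
labiodental       f         —       
dental            θ         ð       
alveolar          s         z       
postalveolar      ʃ         ʒ       
retroflex         ʂ         ʐ       
glottal           h         ɦ       
Every place of articulation has a voiced member except labiodental, where /v/ would be expected.

labiodental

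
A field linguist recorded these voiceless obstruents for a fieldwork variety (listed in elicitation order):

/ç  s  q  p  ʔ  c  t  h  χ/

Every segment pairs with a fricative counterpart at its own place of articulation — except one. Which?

Alveolar: /t/ ~ /s/
Palatal: /c/ ~ /ç/
Uvular: /q/ ~ /χ/
Glottal: /ʔ/ ~ /h/
Bilabial: only /p/ (stop); no fricative partner.
So /p/ is the unpaired segment.

/p/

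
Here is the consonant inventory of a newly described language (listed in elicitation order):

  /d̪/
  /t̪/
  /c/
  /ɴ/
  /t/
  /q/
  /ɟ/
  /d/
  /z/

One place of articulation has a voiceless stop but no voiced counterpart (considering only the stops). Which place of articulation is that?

place of articulation  voiceless  voiced  
dental            t̪        d̪      
alveolar          t         d       
palatal           c         ɟ       
uvular            q         —       
Every place of articulation has a voiced member except uvular, where /ɢ/ would be expected.

uvular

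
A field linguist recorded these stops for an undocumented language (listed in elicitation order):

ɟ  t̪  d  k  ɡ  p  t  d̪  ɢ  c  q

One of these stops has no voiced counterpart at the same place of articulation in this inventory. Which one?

/p/

Dental: /t̪/ ~ /d̪/
Alveolar: /t/ ~ /d/
Palatal: /c/ ~ /ɟ/
Velar: /k/ ~ /ɡ/
Uvular: /q/ ~ /ɢ/
Bilabial: only /p/ (voiceless); no voiced partner.
So /p/ is the unpaired segment.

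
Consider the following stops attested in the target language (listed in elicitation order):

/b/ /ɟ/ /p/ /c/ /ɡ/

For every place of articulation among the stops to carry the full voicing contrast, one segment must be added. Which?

Voiceless: /p/ (bilabial), /c/ (palatal).
Voiced: /b/ (bilabial), /ɟ/ (palatal), /ɡ/ (velar).
The velar row has no voiceless member, so the gap is the voiceless velar stop /k/.

/k/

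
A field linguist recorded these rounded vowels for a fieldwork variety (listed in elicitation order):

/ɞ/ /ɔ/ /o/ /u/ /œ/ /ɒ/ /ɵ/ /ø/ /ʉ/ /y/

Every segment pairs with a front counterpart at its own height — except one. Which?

High: /y/ ~ /ʉ/ ~ /u/
High-mid: /ø/ ~ /ɵ/ ~ /o/
Low-mid: /œ/ ~ /ɞ/ ~ /ɔ/
Low: only /ɒ/ (back); no front partner.
So /ɒ/ is the unpaired segment.

/ɒ/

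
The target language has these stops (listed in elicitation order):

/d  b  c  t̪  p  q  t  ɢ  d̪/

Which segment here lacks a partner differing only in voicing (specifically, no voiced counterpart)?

Bilabial: /p/ ~ /b/
Dental: /t̪/ ~ /d̪/
Alveolar: /t/ ~ /d/
Uvular: /q/ ~ /ɢ/
Palatal: only /c/ (voiceless); no voiced partner.
So /c/ is the unpaired segment.

/c/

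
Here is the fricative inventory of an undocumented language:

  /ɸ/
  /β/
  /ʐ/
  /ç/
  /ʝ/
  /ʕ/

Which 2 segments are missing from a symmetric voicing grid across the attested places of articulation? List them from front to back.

/ʂ/, /ħ/

place of articulation  voiceless  voiced  
bilabial          ɸ         β       
retroflex         —         ʐ       
palatal           ç         ʝ       
pharyngeal        —         ʕ       
Gaps, from front to back: retroflex lacks voiceless (/ʂ/); pharyngeal lacks voiceless (/ħ/).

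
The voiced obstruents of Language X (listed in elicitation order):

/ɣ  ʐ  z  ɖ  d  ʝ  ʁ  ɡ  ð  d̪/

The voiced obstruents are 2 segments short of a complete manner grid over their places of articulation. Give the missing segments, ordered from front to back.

place of articulation  stop      fricative
dental            d̪        ð       
alveolar          d         z       
retroflex         ɖ         ʐ       
palatal           —         ʝ       
velar             ɡ         ɣ       
uvular            —         ʁ       
Gaps, from front to back: palatal lacks stop (/ɟ/); uvular lacks stop (/ɢ/).

/ɟ/, /ɢ/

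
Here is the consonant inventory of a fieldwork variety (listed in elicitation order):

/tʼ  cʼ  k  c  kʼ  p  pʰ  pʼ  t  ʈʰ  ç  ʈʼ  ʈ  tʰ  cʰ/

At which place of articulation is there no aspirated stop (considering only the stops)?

place of articulation  plain     aspirated  ejective
bilabial          p         pʰ        pʼ      
alveolar          t         tʰ        tʼ      
retroflex         ʈ         ʈʰ        ʈʼ      
palatal           c         cʰ        cʼ      
velar             k         —         kʼ      
Every place of articulation has an aspirated member except velar, where /kʰ/ would be expected.

velar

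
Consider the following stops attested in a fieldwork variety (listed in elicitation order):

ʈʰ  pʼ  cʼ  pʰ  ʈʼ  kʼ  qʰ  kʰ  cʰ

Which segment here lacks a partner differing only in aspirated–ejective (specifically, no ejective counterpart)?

/qʰ/

Bilabial: /pʰ/ ~ /pʼ/
Retroflex: /ʈʰ/ ~ /ʈʼ/
Palatal: /cʰ/ ~ /cʼ/
Velar: /kʰ/ ~ /kʼ/
Uvular: only /qʰ/ (aspirated); no ejective partner.
So /qʰ/ is the unpaired segment.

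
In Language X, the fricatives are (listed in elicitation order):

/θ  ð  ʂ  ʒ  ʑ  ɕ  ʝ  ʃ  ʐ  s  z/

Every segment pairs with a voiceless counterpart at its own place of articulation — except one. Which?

Dental: /θ/ ~ /ð/
Alveolar: /s/ ~ /z/
Postalveolar: /ʃ/ ~ /ʒ/
Retroflex: /ʂ/ ~ /ʐ/
Alveolo-palatal: /ɕ/ ~ /ʑ/
Palatal: only /ʝ/ (voiced); no voiceless partner.
So /ʝ/ is the unpaired segment.

/ʝ/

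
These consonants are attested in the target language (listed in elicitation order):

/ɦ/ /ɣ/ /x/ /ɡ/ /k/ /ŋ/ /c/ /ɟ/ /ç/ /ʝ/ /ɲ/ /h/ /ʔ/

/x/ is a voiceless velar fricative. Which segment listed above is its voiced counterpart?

The voiced counterpart is a voiced velar fricative — in this inventory, /ɣ/.

/ɣ/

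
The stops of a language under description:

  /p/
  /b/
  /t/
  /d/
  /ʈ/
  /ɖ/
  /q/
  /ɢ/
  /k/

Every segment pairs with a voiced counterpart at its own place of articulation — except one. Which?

Bilabial: /p/ ~ /b/
Alveolar: /t/ ~ /d/
Retroflex: /ʈ/ ~ /ɖ/
Uvular: /q/ ~ /ɢ/
Velar: only /k/ (voiceless); no voiced partner.
So /k/ is the unpaired segment.

/k/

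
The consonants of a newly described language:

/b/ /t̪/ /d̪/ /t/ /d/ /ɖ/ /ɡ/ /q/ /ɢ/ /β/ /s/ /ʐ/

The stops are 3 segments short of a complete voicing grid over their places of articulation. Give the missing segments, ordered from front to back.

bilabial: voiceless —, voiced /b/.
dental: voiceless /t̪/, voiced /d̪/.
alveolar: voiceless /t/, voiced /d/.
retroflex: voiceless —, voiced /ɖ/.
velar: voiceless —, voiced /ɡ/.
uvular: voiceless /q/, voiced /ɢ/.
Gaps, from front to back: bilabial lacks voiceless (/p/); retroflex lacks voiceless (/ʈ/); velar lacks voiceless (/k/).

/p/, /ʈ/, /k/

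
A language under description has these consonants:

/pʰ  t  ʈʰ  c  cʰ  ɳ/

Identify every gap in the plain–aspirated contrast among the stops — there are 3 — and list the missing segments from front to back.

/p/, /tʰ/, /ʈ/

Plain: /t/ (alveolar), /c/ (palatal).
Aspirated: /pʰ/ (bilabial), /ʈʰ/ (retroflex), /cʰ/ (palatal).
Gaps, from front to back: bilabial lacks plain (/p/); alveolar lacks aspirated (/tʰ/); retroflex lacks plain (/ʈ/).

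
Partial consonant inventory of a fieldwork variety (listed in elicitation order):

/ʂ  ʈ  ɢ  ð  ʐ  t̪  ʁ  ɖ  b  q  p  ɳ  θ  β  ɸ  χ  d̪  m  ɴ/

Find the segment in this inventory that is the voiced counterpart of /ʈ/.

/ɖ/

/ʈ/ is a voiceless retroflex stop.
The voiced counterpart is a voiced retroflex stop — in this inventory, /ɖ/.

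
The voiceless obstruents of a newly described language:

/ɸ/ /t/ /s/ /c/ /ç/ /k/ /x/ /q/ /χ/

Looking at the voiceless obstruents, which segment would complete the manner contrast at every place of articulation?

/p/

Stop: /t/ (alveolar), /c/ (palatal), /k/ (velar), /q/ (uvular).
Fricative: /ɸ/ (bilabial), /s/ (alveolar), /ç/ (palatal), /x/ (velar), /χ/ (uvular).
The bilabial row has no stop member, so the gap is the bilabial stop /p/.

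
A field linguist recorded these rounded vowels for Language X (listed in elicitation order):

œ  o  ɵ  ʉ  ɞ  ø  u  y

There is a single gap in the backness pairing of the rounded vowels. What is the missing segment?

height            front     central   back    
high              y         ʉ         u       
high-mid          ø         ɵ         o       
low-mid           œ         ɞ         —       
The low-mid row has no back member, so the gap is the low-mid back rounded vowel /ɔ/.

/ɔ/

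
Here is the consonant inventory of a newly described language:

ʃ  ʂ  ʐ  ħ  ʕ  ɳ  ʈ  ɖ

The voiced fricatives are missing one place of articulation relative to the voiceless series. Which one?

Voiceless: /ʃ/ (postalveolar), /ʂ/ (retroflex), /ħ/ (pharyngeal).
Voiced: /ʐ/ (retroflex), /ʕ/ (pharyngeal).
Every place of articulation has a voiced member except postalveolar, where /ʒ/ would be expected.

postalveolar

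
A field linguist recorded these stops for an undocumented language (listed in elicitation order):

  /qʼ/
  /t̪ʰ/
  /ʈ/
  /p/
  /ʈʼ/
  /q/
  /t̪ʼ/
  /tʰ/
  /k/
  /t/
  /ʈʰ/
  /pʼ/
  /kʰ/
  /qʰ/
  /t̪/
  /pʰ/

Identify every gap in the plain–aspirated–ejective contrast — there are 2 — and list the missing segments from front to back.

bilabial: plain /p/, aspirated /pʰ/, ejective /pʼ/.
dental: plain /t̪/, aspirated /t̪ʰ/, ejective /t̪ʼ/.
alveolar: plain /t/, aspirated /tʰ/, ejective —.
retroflex: plain /ʈ/, aspirated /ʈʰ/, ejective /ʈʼ/.
velar: plain /k/, aspirated /kʰ/, ejective —.
uvular: plain /q/, aspirated /qʰ/, ejective /qʼ/.
Gaps, from front to back: alveolar lacks ejective (/tʼ/); velar lacks ejective (/kʼ/).

/tʼ/, /kʼ/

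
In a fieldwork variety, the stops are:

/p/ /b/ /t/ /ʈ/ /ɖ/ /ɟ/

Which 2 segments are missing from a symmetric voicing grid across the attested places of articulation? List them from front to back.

/d/, /c/

place of articulation  voiceless  voiced  
bilabial          p         b       
alveolar          t         —       
retroflex         ʈ         ɖ       
palatal           —         ɟ       
Gaps, from front to back: alveolar lacks voiced (/d/); palatal lacks voiceless (/c/).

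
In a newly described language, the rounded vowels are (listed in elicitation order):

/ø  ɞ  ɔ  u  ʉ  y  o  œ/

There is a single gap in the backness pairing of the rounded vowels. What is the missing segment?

/ɵ/

high: front /y/, central /ʉ/, back /u/.
high-mid: front /ø/, central —, back /o/.
low-mid: front /œ/, central /ɞ/, back /ɔ/.
The high-mid row has no central member, so the gap is the high-mid central rounded vowel /ɵ/.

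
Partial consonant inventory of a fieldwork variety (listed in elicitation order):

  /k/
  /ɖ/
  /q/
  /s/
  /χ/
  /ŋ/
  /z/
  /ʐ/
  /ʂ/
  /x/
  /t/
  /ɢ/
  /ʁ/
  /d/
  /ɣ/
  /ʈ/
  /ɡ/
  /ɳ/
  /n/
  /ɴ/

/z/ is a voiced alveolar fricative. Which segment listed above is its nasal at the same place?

The nasal at the same place is an alveolar nasal — in this inventory, /n/.

/n/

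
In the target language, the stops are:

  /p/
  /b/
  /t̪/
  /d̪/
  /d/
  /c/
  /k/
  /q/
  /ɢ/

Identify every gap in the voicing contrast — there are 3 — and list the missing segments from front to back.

/t/, /ɟ/, /ɡ/

place of articulation  voiceless  voiced  
bilabial          p         b       
dental            t̪        d̪      
alveolar          —         d       
palatal           c         —       
velar             k         —       
uvular            q         ɢ       
Gaps, from front to back: alveolar lacks voiceless (/t/); palatal lacks voiced (/ɟ/); velar lacks voiced (/ɡ/).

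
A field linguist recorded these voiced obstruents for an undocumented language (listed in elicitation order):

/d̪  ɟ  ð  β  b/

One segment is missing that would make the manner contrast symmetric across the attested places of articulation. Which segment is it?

/ʝ/

Stop: /b/ (bilabial), /d̪/ (dental), /ɟ/ (palatal).
Fricative: /β/ (bilabial), /ð/ (dental).
The palatal row has no fricative member, so the gap is the palatal fricative /ʝ/.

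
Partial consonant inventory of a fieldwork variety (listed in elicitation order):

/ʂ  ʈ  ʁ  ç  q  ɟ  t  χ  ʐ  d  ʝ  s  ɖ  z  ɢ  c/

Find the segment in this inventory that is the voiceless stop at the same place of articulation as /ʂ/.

/ʈ/

/ʂ/ is a voiceless retroflex fricative.
The voiceless stop at the same place is a voiceless retroflex stop — in this inventory, /ʈ/.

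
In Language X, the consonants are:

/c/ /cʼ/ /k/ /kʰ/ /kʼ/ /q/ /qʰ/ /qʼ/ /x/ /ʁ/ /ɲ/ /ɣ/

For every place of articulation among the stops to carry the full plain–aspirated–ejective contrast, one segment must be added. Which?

Plain: /c/ (palatal), /k/ (velar), /q/ (uvular).
Aspirated: /kʰ/ (velar), /qʰ/ (uvular).
Ejective: /cʼ/ (palatal), /kʼ/ (velar), /qʼ/ (uvular).
The palatal row has no aspirated member, so the gap is the aspirated palatal stop /cʰ/.

/cʰ/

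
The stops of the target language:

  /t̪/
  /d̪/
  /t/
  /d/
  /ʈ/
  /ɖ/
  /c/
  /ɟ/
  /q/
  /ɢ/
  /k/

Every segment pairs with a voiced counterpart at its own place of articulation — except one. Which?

/k/

Dental: /t̪/ ~ /d̪/
Alveolar: /t/ ~ /d/
Retroflex: /ʈ/ ~ /ɖ/
Palatal: /c/ ~ /ɟ/
Uvular: /q/ ~ /ɢ/
Velar: only /k/ (voiceless); no voiced partner.
So /k/ is the unpaired segment.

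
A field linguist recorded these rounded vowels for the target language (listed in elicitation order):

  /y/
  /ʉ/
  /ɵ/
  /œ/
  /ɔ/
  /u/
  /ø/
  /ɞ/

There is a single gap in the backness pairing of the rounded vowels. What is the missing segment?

height            front     central   back    
high              y         ʉ         u       
high-mid          ø         ɵ         —       
low-mid           œ         ɞ         ɔ       
The high-mid row has no back member, so the gap is the high-mid back rounded vowel /o/.

/o/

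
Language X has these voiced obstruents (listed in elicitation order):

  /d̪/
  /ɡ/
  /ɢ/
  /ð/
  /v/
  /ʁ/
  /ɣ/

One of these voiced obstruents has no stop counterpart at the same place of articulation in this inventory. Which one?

/v/

Dental: /d̪/ ~ /ð/
Velar: /ɡ/ ~ /ɣ/
Uvular: /ɢ/ ~ /ʁ/
Labiodental: only /v/ (fricative); no stop partner.
So /v/ is the unpaired segment.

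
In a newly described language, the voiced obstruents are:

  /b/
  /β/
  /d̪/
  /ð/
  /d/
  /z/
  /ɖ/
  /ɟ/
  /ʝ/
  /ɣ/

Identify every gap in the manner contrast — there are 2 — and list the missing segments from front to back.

/ʐ/, /ɡ/

Stop: /b/ (bilabial), /d̪/ (dental), /d/ (alveolar), /ɖ/ (retroflex), /ɟ/ (palatal).
Fricative: /β/ (bilabial), /ð/ (dental), /z/ (alveolar), /ʝ/ (palatal), /ɣ/ (velar).
Gaps, from front to back: retroflex lacks fricative (/ʐ/); velar lacks stop (/ɡ/).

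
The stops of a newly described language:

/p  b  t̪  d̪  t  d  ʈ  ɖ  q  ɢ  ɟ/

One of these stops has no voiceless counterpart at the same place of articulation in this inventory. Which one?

/ɟ/

Bilabial: /p/ ~ /b/
Dental: /t̪/ ~ /d̪/
Alveolar: /t/ ~ /d/
Retroflex: /ʈ/ ~ /ɖ/
Uvular: /q/ ~ /ɢ/
Palatal: only /ɟ/ (voiced); no voiceless partner.
So /ɟ/ is the unpaired segment.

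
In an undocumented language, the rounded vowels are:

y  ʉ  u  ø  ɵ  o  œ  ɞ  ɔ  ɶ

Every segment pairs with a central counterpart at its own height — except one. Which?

/ɶ/

High: /y/ ~ /ʉ/ ~ /u/
High-mid: /ø/ ~ /ɵ/ ~ /o/
Low-mid: /œ/ ~ /ɞ/ ~ /ɔ/
Low: only /ɶ/ (front); no central partner.
So /ɶ/ is the unpaired segment.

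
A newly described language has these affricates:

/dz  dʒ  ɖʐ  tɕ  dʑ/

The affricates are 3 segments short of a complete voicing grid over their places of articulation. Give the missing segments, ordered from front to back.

place of articulation  voiceless  voiced  
alveolar          —         dz      
postalveolar      —         dʒ      
retroflex         —         ɖʐ      
alveolo-palatal   tɕ        dʑ      
Gaps, from front to back: alveolar lacks voiceless (/ts/); postalveolar lacks voiceless (/tʃ/); retroflex lacks voiceless (/ʈʂ/).

/ts/, /tʃ/, /ʈʂ/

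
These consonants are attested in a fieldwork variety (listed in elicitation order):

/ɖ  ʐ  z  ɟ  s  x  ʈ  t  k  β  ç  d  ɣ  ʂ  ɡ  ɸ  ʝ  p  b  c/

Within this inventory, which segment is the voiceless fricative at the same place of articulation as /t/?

/t/ is a voiceless alveolar stop.
The voiceless fricative at the same place is a voiceless alveolar fricative — in this inventory, /s/.

/s/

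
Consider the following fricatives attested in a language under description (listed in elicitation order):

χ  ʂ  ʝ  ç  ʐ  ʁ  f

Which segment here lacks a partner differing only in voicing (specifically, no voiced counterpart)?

Retroflex: /ʂ/ ~ /ʐ/
Palatal: /ç/ ~ /ʝ/
Uvular: /χ/ ~ /ʁ/
Labiodental: only /f/ (voiceless); no voiced partner.
So /f/ is the unpaired segment.

/f/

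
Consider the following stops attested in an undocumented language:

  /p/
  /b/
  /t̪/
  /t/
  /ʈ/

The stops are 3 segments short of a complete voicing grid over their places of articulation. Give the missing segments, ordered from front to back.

bilabial: voiceless /p/, voiced /b/.
dental: voiceless /t̪/, voiced —.
alveolar: voiceless /t/, voiced —.
retroflex: voiceless /ʈ/, voiced —.
Gaps, from front to back: dental lacks voiced (/d̪/); alveolar lacks voiced (/d/); retroflex lacks voiced (/ɖ/).

/d̪/, /d/, /ɖ/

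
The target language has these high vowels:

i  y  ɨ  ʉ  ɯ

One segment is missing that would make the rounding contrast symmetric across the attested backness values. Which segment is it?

/u/

Unrounded: /i/ (front), /ɨ/ (central), /ɯ/ (back).
Rounded: /y/ (front), /ʉ/ (central).
The back row has no rounded member, so the gap is the back rounded vowel /u/.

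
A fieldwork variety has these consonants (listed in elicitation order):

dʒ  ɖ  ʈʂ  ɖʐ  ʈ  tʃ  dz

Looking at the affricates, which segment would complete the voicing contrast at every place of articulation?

place of articulation  voiceless  voiced  
alveolar          —         dz      
postalveolar      tʃ        dʒ      
retroflex         ʈʂ        ɖʐ      
The alveolar row has no voiceless member, so the gap is the voiceless alveolar affricate /ts/.

/ts/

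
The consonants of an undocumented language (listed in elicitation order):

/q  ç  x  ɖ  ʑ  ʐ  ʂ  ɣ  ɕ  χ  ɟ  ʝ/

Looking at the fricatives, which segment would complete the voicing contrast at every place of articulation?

/ʁ/

place of articulation  voiceless  voiced  
retroflex         ʂ         ʐ       
alveolo-palatal   ɕ         ʑ       
palatal           ç         ʝ       
velar             x         ɣ       
uvular            χ         —       
The uvular row has no voiced member, so the gap is the voiced uvular fricative /ʁ/.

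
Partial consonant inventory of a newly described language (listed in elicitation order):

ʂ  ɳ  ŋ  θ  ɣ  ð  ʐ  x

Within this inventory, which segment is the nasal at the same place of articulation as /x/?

/x/ is a voiceless velar fricative.
The nasal at the same place is a velar nasal — in this inventory, /ŋ/.

/ŋ/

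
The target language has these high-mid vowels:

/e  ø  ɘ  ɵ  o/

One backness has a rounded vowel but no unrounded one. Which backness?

backness          unrounded  rounded 
front             e         ø       
central           ɘ         ɵ       
back              —         o       
Every backness has an unrounded member except back, where /ɤ/ would be expected.

back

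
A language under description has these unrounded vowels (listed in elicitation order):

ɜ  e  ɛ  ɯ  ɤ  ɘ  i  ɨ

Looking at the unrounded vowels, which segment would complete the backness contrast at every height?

height            front     central   back    
high              i         ɨ         ɯ       
high-mid          e         ɘ         ɤ       
low-mid           ɛ         ɜ         —       
The low-mid row has no back member, so the gap is the low-mid back unrounded vowel /ʌ/.

/ʌ/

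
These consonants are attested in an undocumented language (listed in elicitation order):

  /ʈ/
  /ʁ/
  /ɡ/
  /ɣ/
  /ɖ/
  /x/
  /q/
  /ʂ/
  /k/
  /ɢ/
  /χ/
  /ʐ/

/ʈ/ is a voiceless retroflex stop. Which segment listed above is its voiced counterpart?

The voiced counterpart is a voiced retroflex stop — in this inventory, /ɖ/.

/ɖ/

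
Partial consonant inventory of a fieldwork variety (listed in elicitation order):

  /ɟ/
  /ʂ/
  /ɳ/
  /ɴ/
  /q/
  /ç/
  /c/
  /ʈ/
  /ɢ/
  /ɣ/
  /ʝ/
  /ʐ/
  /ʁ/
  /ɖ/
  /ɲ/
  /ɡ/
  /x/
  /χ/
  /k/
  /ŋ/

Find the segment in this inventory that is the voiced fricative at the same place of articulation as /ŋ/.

/ɣ/

/ŋ/ is a velar nasal.
The voiced fricative at the same place is a voiced velar fricative — in this inventory, /ɣ/.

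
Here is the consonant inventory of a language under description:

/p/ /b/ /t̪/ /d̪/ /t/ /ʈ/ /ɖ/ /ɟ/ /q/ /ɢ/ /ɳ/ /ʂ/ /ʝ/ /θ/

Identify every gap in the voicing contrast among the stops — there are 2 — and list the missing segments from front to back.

/d/, /c/

Voiceless: /p/ (bilabial), /t̪/ (dental), /t/ (alveolar), /ʈ/ (retroflex), /q/ (uvular).
Voiced: /b/ (bilabial), /d̪/ (dental), /ɖ/ (retroflex), /ɟ/ (palatal), /ɢ/ (uvular).
Gaps, from front to back: alveolar lacks voiced (/d/); palatal lacks voiceless (/c/).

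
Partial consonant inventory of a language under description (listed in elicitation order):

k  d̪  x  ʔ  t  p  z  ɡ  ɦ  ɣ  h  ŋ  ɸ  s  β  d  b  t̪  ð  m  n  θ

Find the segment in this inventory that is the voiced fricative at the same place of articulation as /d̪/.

/ð/

/d̪/ is a voiced dental stop.
The voiced fricative at the same place is a voiced dental fricative — in this inventory, /ð/.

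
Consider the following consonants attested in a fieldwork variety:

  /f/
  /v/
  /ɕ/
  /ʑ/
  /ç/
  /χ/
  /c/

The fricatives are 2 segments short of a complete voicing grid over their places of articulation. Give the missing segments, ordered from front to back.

/ʝ/, /ʁ/

Voiceless: /f/ (labiodental), /ɕ/ (alveolo-palatal), /ç/ (palatal), /χ/ (uvular).
Voiced: /v/ (labiodental), /ʑ/ (alveolo-palatal).
Gaps, from front to back: palatal lacks voiced (/ʝ/); uvular lacks voiced (/ʁ/).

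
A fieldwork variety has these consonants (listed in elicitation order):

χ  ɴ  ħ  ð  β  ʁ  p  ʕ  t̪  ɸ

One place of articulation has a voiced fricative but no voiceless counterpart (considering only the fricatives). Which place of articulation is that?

Voiceless: /ɸ/ (bilabial), /χ/ (uvular), /ħ/ (pharyngeal).
Voiced: /β/ (bilabial), /ð/ (dental), /ʁ/ (uvular), /ʕ/ (pharyngeal).
Every place of articulation has a voiceless member except dental, where /θ/ would be expected.

dental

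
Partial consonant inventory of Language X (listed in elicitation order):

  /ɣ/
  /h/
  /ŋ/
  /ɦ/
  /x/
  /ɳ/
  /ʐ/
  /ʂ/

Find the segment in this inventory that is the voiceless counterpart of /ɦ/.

/ɦ/ is a voiced glottal fricative.
The voiceless counterpart is a voiceless glottal fricative — in this inventory, /h/.

/h/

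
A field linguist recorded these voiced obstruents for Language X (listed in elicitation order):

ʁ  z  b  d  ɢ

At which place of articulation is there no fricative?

bilabial

place of articulation  stop      fricative
bilabial          b         —       
alveolar          d         z       
uvular            ɢ         ʁ       
Every place of articulation has a fricative member except bilabial, where /β/ would be expected.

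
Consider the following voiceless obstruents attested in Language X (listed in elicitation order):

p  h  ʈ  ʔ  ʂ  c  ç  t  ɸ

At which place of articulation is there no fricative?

place of articulation  stop      fricative
bilabial          p         ɸ       
alveolar          t         —       
retroflex         ʈ         ʂ       
palatal           c         ç       
glottal           ʔ         h       
Every place of articulation has a fricative member except alveolar, where /s/ would be expected.

alveolar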